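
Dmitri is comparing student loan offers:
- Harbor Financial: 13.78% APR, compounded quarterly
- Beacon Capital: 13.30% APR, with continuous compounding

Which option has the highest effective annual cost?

Harbor Financial: (1 + 0.1378/4)^4 − 1 = 14.509%
Beacon Capital: e^0.1330 − 1 = 14.225%
The highest effective annual rate is Harbor Financial at 14.509%.

Harbor Financial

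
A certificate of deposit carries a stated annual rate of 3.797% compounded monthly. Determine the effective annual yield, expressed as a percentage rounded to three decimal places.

EAR = (1 + 0.03797/12)^12 − 1.
= 1.038638 − 1 = 3.864%.

3.864%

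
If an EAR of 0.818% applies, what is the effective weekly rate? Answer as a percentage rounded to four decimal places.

The per-week rate i satisfies (1 + i)^52 = 1 + 0.00818.
i = 1.00818^(1/52) − 1 = 0.0001567 = 0.0157%.

0.0157%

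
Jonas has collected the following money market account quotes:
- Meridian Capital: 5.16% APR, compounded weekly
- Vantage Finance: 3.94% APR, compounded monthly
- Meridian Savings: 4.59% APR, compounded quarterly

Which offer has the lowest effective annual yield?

Vantage Finance

Meridian Capital: (1 + 0.0516/52)^52 − 1 = 5.293%
Vantage Finance: (1 + 0.0394/12)^12 − 1 = 4.012%
Meridian Savings: (1 + 0.0459/4)^4 − 1 = 4.670%
The lowest effective annual rate is Vantage Finance at 4.012%.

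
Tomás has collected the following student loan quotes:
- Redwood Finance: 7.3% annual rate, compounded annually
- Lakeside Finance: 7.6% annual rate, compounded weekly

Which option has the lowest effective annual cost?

Redwood Finance

Redwood Finance: compounded annually, EAR = 7.300%
Lakeside Finance: (1 + 0.076/52)^52 − 1 = 7.890%
The lowest effective annual rate is Redwood Finance at 7.300%.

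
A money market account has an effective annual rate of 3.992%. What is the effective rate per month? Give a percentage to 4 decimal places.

0.3267%

The per-month rate i satisfies (1 + i)^12 = 1 + 0.03992.
i = 1.03992^(1/12) − 1 = 0.0032673 = 0.3267%.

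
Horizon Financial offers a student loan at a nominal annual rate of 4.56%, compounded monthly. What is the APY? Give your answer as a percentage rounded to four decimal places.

EAR = (1 + 0.0456/12)^12 − 1.
= (1 + 0.003800)^12 − 1 = 1.046565 − 1 = 4.6565%.

4.6565%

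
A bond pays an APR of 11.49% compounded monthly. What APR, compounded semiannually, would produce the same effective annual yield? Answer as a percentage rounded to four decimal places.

EAR = (1 + 0.1149/12)^12 − 1 = 0.121148.
Solve (1 + r/2)^2 = 1.121148: r/2 = 1.121148^(1/2) − 1 = 0.058843, so r = 0.117686 = 11.7686%.

11.7686%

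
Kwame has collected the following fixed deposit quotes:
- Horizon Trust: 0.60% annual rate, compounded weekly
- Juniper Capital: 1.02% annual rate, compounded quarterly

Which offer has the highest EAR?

Horizon Trust: (1 + 0.0060/52)^52 − 1 = 0.602%
Juniper Capital: (1 + 0.0102/4)^4 − 1 = 1.024%
The highest effective annual rate is Juniper Capital at 1.024%.

Juniper Capital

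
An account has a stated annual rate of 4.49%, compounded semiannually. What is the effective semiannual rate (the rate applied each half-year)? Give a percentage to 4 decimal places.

With a nominal annual rate compounded semiannually, the periodic rate is the nominal rate divided by 2.
i = 0.0449 / 2 = 0.0224500 = 2.2450%.

2.2450%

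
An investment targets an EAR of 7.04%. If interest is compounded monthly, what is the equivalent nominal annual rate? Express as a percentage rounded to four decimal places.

(1 + r/12)^12 − 1 = 0.0704, so 1 + r/12 = 1.0704^(1/12).
r/12 = 0.005685, so r = 0.068226 = 6.8226%.

6.8226%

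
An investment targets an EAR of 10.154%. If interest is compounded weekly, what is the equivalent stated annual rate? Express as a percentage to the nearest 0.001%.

(1 + r/52)^52 − 1 = 0.10154, so 1 + r/52 = 1.10154^(1/52).
r/52 = 0.001862, so r = 0.096799 = 9.680%.

9.680%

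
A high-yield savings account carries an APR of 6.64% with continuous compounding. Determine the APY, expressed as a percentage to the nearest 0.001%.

6.865%

With continuous compounding, EAR = e^0.0664 − 1.
e^0.0664 = 1.068654, so EAR = 0.068654 = 6.865%.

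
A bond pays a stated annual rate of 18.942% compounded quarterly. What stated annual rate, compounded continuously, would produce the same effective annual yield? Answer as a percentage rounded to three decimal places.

EAR = (1 + 0.18942/4)^4 − 1 = 0.203305.
Equivalent continuous rate: r = ln(1 + 0.203305) = 0.185072 = 18.507%.

18.507%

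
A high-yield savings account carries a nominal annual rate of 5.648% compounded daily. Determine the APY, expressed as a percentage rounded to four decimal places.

5.8101%

EAR = (1 + 0.05648/365)^365 − 1.
= 1.058101 − 1 = 5.8101%.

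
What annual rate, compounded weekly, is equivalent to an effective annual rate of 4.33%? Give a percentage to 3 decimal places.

4.241%

(1 + r/52)^52 − 1 = 0.0433, so 1 + r/52 = 1.0433^(1/52).
r/52 = 0.000816, so r = 0.042406 = 4.241%.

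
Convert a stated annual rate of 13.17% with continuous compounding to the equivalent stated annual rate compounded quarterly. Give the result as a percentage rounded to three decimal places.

EAR under continuous compounding: e^0.1317 − 1 = 0.140766.
Solve (1 + r/4)^4 = 1.140766: r/4 = 1.140766^(1/4) − 1 = 0.033473, so r = 0.133892 = 13.389%.

13.389%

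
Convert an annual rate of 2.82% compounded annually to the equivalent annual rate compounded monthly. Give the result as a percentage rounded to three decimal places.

2.784%

Compounded annually, EAR = nominal = 0.028200.
Solve (1 + r/12)^12 = 1.028200: r/12 = 1.028200^(1/12) − 1 = 0.002320, so r = 0.027842 = 2.784%.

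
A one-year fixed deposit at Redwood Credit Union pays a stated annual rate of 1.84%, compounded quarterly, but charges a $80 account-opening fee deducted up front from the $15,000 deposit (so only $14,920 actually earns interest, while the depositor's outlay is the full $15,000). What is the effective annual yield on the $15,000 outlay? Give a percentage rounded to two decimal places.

1.31%

Value after one year: 14,920 × (1 + 0.0184/4)^4 = 14,920 × 1.018527 = $15,196.43.
Effective yield on the $15,000 outlay: 15,196.43 / 15,000 − 1 = 0.013095 = 1.31%.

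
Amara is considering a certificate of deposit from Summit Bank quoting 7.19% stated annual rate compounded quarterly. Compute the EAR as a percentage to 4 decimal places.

EAR = (1 + 0.0719/4)^4 − 1.
= 1.073862 − 1 = 7.3862%.

7.3862%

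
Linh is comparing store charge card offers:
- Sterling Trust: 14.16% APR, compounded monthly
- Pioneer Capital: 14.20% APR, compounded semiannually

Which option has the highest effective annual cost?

Sterling Trust

Sterling Trust: (1 + 0.1416/12)^12 − 1 = 15.116%
Pioneer Capital: (1 + 0.1420/2)^2 − 1 = 14.704%
The highest effective annual rate is Sterling Trust at 15.116%.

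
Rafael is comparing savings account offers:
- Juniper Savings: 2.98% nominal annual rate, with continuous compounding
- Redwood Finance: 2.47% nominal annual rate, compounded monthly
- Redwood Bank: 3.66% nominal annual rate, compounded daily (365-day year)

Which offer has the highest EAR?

Redwood Bank

Juniper Savings: e^0.0298 − 1 = 3.025%
Redwood Finance: (1 + 0.0247/12)^12 − 1 = 2.498%
Redwood Bank: (1 + 0.0366/365)^365 − 1 = 3.728%
The highest effective annual rate is Redwood Bank at 3.728%.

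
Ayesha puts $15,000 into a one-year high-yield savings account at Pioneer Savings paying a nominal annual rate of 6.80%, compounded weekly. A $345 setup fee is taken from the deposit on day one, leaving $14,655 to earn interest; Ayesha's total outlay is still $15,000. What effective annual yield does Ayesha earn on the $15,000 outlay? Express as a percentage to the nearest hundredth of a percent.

4.57%

Value after one year: 14,655 × (1 + 0.0680/52)^52 = 14,655 × 1.070318 = $15,685.51.
Effective yield on the $15,000 outlay: 15,685.51 / 15,000 − 1 = 0.045700 = 4.57%.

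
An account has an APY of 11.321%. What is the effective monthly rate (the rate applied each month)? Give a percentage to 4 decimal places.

0.8977%

The per-month rate i satisfies (1 + i)^12 = 1 + 0.11321.
i = 1.11321^(1/12) − 1 = 0.0089774 = 0.8977%.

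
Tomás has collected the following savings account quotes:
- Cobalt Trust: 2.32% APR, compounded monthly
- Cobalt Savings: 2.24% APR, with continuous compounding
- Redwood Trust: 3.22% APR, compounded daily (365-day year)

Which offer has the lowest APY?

Cobalt Trust: (1 + 0.0232/12)^12 − 1 = 2.345%
Cobalt Savings: e^0.0224 − 1 = 2.265%
Redwood Trust: (1 + 0.0322/365)^365 − 1 = 3.272%
The lowest effective annual rate is Cobalt Savings at 2.265%.

Cobalt Savings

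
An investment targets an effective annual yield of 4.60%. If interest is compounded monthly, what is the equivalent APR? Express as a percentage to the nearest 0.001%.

4.506%

(1 + r/12)^12 − 1 = 0.0460, so 1 + r/12 = 1.0460^(1/12).
r/12 = 0.003755, so r = 0.045058 = 4.506%.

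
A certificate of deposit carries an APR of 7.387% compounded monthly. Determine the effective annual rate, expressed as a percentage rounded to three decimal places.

7.642%

EAR = (1 + 0.07387/12)^12 − 1.
= 1.076423 − 1 = 7.642%.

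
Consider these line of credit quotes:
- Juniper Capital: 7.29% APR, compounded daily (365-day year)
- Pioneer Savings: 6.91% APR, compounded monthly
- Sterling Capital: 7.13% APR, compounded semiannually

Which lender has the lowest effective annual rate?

Pioneer Savings

Juniper Capital: (1 + 0.0729/365)^365 − 1 = 7.562%
Pioneer Savings: (1 + 0.0691/12)^12 − 1 = 7.133%
Sterling Capital: (1 + 0.0713/2)^2 − 1 = 7.257%
The lowest effective annual rate is Pioneer Savings at 7.133%.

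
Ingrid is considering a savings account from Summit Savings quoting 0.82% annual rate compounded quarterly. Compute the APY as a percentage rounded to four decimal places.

EAR = (1 + 0.0082/4)^4 − 1.
= (1 + 0.002050)^4 − 1 = 1.008225 − 1 = 0.8225%.

0.8225%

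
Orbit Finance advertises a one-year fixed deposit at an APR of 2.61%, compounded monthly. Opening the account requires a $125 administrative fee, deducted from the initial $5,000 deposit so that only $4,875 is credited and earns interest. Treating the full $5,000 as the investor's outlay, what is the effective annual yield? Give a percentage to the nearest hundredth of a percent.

Value after one year: 4,875 × (1 + 0.0261/12)^12 = 4,875 × 1.026414 = $5,003.77.
Effective yield on the $5,000 outlay: 5,003.77 / 5,000 − 1 = 0.000754 = 0.08%.

0.08%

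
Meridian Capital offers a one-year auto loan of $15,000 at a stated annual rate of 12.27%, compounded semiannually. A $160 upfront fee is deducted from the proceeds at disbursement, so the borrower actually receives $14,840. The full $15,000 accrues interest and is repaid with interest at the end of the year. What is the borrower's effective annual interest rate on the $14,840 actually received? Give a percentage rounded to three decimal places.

Amount owed after one year: 15,000 × (1 + 0.1227/2)^2 = 15,000 × 1.126464 = $16,896.96.
Effective rate on net proceeds: 16,896.96 / 14,840 − 1 = 0.138609 = 13.861%.

13.861%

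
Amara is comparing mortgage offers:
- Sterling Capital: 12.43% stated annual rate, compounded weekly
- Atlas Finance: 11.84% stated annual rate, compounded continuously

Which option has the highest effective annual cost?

Sterling Capital: (1 + 0.1243/52)^52 − 1 = 13.219%
Atlas Finance: e^0.1184 − 1 = 12.569%
The highest effective annual rate is Sterling Capital at 13.219%.

Sterling Capital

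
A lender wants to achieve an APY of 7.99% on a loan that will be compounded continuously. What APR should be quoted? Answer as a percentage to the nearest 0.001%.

7.687%

Continuous: nominal r satisfies e^r − 1 = 0.0799.
r = ln(1 + 0.0799) = ln(1.0799) = 0.076868 = 7.687%.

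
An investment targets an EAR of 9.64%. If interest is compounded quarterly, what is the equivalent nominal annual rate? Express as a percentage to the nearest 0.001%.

(1 + r/4)^4 − 1 = 0.0964, so 1 + r/4 = 1.0964^(1/4).
r/4 = 0.023275, so r = 0.093099 = 9.310%.

9.310%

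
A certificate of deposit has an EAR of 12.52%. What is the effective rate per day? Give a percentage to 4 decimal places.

0.0323%

The per-day rate i satisfies (1 + i)^365 = 1 + 0.1252.
i = 1.1252^(1/365) − 1 = 0.0003232 = 0.0323%.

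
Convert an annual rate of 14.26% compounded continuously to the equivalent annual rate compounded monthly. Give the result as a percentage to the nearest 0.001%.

EAR under continuous compounding: e^0.1426 − 1 = 0.153268.
Solve (1 + r/12)^12 = 1.153268: r/12 = 1.153268^(1/12) − 1 = 0.011954, so r = 0.143451 = 14.345%.

14.345%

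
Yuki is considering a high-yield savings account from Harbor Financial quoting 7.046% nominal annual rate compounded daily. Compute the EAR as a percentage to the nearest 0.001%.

7.299%

EAR = (1 + 0.07046/365)^365 − 1.
= (1 + 0.000193)^365 − 1 = 1.072994 − 1 = 7.299%.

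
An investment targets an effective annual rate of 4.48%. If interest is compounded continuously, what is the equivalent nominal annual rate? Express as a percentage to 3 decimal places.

Continuous: nominal r satisfies e^r − 1 = 0.0448.
r = ln(1 + 0.0448) = ln(1.0448) = 0.043825 = 4.383%.

4.383%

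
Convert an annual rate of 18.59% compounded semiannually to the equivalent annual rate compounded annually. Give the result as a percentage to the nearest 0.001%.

EAR = (1 + 0.1859/2)^2 − 1 = 0.194540.
Compounded annually, the equivalent nominal rate is the EAR itself: 19.454%.

19.454%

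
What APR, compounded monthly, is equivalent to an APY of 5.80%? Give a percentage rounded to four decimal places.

(1 + r/12)^12 − 1 = 0.0580, so 1 + r/12 = 1.0580^(1/12).
r/12 = 0.004709, so r = 0.056513 = 5.6513%.

5.6513%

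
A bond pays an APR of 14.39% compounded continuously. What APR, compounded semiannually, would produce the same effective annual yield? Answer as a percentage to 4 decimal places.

EAR under continuous compounding: e^0.1439 − 1 = 0.154769.
Solve (1 + r/2)^2 = 1.154769: r/2 = 1.154769^(1/2) − 1 = 0.074602, so r = 0.149203 = 14.9203%.

14.9203%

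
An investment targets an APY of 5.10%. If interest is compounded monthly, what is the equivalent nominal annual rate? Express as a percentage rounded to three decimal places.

(1 + r/12)^12 − 1 = 0.0510, so 1 + r/12 = 1.0510^(1/12).
r/12 = 0.004154, so r = 0.049845 = 4.985%.

4.985%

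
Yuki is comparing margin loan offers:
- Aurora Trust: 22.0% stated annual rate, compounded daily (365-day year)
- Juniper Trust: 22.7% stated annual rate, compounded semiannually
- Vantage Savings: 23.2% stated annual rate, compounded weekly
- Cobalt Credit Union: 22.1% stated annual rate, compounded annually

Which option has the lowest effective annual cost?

Aurora Trust: (1 + 0.220/365)^365 − 1 = 24.599%
Juniper Trust: (1 + 0.227/2)^2 − 1 = 23.988%
Vantage Savings: (1 + 0.232/52)^52 − 1 = 26.047%
Cobalt Credit Union: compounded annually, EAR = 22.100%
The lowest effective annual rate is Cobalt Credit Union at 22.100%.

Cobalt Credit Union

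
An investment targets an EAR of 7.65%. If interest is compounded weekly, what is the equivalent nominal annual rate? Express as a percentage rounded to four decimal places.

7.3767%

(1 + r/52)^52 − 1 = 0.0765, so 1 + r/52 = 1.0765^(1/52).
r/52 = 0.001419, so r = 0.073767 = 7.3767%.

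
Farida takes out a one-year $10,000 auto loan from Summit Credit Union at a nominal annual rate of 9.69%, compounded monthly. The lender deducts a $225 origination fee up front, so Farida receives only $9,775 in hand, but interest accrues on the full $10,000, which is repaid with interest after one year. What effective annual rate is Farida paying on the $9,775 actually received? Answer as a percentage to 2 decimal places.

12.67%

Amount owed after one year: 10,000 × (1 + 0.0969/12)^12 = 10,000 × 1.101322 = $11,013.22.
Effective rate on net proceeds: 11,013.22 / 9,775 − 1 = 0.126672 = 12.67%.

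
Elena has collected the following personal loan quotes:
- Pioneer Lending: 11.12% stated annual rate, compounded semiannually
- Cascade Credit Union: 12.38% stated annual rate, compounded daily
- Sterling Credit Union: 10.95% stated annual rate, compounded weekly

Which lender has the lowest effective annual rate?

Pioneer Lending

Pioneer Lending: (1 + 0.1112/2)^2 − 1 = 11.429%
Cascade Credit Union: (1 + 0.1238/365)^365 − 1 = 13.177%
Sterling Credit Union: (1 + 0.1095/52)^52 − 1 = 11.559%
The lowest effective annual rate is Pioneer Lending at 11.429%.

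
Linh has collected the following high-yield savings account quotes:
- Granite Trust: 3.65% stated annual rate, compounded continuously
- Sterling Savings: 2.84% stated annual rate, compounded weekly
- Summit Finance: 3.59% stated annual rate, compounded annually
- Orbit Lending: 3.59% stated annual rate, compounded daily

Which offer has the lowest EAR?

Granite Trust: e^0.0365 − 1 = 3.717%
Sterling Savings: (1 + 0.0284/52)^52 − 1 = 2.880%
Summit Finance: compounded annually, EAR = 3.590%
Orbit Lending: (1 + 0.0359/365)^365 − 1 = 3.655%
The lowest effective annual rate is Sterling Savings at 2.880%.

Sterling Savings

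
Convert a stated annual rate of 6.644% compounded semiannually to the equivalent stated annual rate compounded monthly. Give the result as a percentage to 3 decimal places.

6.554%

EAR = (1 + 0.06644/2)^2 − 1 = 0.067544.
Solve (1 + r/12)^12 = 1.067544: r/12 = 1.067544^(1/12) − 1 = 0.005462, so r = 0.065539 = 6.554%.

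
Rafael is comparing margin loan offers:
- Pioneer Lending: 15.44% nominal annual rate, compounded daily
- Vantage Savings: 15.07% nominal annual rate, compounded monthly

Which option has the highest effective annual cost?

Pioneer Lending: (1 + 0.1544/365)^365 − 1 = 16.692%
Vantage Savings: (1 + 0.1507/12)^12 − 1 = 16.156%
The highest effective annual rate is Pioneer Lending at 16.692%.

Pioneer Lending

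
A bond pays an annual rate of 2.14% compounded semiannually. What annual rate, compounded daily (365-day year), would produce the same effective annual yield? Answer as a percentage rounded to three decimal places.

2.129%

EAR = (1 + 0.0214/2)^2 − 1 = 0.021514.
Solve (1 + r/365)^365 = 1.021514: r/365 = 1.021514^(1/365) − 1 = 0.000058, so r = 0.021287 = 2.129%.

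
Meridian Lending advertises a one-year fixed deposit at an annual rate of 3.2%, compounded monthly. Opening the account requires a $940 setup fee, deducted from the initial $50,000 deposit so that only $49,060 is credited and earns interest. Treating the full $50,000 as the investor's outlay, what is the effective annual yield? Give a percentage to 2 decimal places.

1.31%

Value after one year: 49,060 × (1 + 0.032/12)^12 = 49,060 × 1.032474 = $50,653.15.
Effective yield on the $50,000 outlay: 50,653.15 / 50,000 − 1 = 0.013063 = 1.31%.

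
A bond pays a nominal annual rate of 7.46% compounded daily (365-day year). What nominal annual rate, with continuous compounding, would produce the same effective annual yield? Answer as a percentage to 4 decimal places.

EAR = (1 + 0.0746/365)^365 − 1 = 0.077445.
Equivalent continuous rate: r = ln(1 + 0.077445) = 0.074592 = 7.4592%.

7.4592%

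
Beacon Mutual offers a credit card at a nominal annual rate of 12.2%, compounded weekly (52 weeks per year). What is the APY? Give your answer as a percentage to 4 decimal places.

12.9593%

EAR = (1 + 0.122/52)^52 − 1.
= 1.129593 − 1 = 12.9593%.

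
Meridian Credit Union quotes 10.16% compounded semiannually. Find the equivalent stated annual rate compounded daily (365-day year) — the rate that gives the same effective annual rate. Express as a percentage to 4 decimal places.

9.9117%

EAR = (1 + 0.1016/2)^2 − 1 = 0.104181.
Solve (1 + r/365)^365 = 1.104181: r/365 = 1.104181^(1/365) − 1 = 0.000272, so r = 0.099117 = 9.9117%.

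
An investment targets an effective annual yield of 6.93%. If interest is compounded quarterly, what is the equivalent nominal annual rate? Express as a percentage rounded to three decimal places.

6.757%

(1 + r/4)^4 − 1 = 0.0693, so 1 + r/4 = 1.0693^(1/4).
r/4 = 0.016892, so r = 0.067569 = 6.757%.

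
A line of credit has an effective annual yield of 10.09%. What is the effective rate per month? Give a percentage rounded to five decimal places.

0.80428%

The per-month rate i satisfies (1 + i)^12 = 1 + 0.1009.
i = 1.1009^(1/12) − 1 = 0.0080428 = 0.80428%.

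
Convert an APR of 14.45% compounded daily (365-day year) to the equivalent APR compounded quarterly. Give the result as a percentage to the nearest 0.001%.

14.711%

EAR = (1 + 0.1445/365)^365 − 1 = 0.155429.
Solve (1 + r/4)^4 = 1.155429: r/4 = 1.155429^(1/4) − 1 = 0.036778, so r = 0.147112 = 14.711%.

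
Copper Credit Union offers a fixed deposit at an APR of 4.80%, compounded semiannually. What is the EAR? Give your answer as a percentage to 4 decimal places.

4.8576%

EAR = (1 + 0.0480/2)^2 − 1.
= (1 + 0.024000)^2 − 1 = 1.048576 − 1 = 4.8576%.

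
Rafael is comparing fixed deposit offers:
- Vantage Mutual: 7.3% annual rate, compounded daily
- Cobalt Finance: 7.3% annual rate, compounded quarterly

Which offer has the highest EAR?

Vantage Mutual: (1 + 0.073/365)^365 − 1 = 7.572%
Cobalt Finance: (1 + 0.073/4)^4 − 1 = 7.502%
The highest effective annual rate is Vantage Mutual at 7.572%.

Vantage Mutual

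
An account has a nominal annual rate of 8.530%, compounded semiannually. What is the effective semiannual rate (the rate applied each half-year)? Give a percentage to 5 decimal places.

4.26500%

With a nominal annual rate compounded semiannually, the periodic rate is the nominal rate divided by 2.
i = 0.08530 / 2 = 0.0426500 = 4.26500%.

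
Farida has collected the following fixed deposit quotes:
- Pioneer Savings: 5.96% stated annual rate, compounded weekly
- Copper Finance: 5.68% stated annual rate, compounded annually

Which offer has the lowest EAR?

Copper Finance

Pioneer Savings: (1 + 0.0596/52)^52 − 1 = 6.138%
Copper Finance: compounded annually, EAR = 5.680%
The lowest effective annual rate is Copper Finance at 5.680%.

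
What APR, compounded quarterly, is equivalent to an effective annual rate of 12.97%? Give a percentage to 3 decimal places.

12.383%

(1 + r/4)^4 − 1 = 0.1297, so 1 + r/4 = 1.1297^(1/4).
r/4 = 0.030958, so r = 0.123830 = 12.383%.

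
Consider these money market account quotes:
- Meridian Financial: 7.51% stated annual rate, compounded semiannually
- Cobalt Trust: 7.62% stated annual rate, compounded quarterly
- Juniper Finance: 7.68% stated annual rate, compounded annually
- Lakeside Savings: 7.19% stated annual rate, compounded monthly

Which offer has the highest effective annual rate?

Cobalt Trust

Meridian Financial: (1 + 0.0751/2)^2 − 1 = 7.651%
Cobalt Trust: (1 + 0.0762/4)^4 − 1 = 7.841%
Juniper Finance: compounded annually, EAR = 7.680%
Lakeside Savings: (1 + 0.0719/12)^12 − 1 = 7.432%
The highest effective annual rate is Cobalt Trust at 7.841%.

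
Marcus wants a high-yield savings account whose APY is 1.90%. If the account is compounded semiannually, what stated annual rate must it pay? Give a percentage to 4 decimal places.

1.8911%

(1 + r/2)^2 − 1 = 0.0190, so 1 + r/2 = 1.0190^(1/2).
r/2 = 0.009455, so r = 0.018911 = 1.8911%.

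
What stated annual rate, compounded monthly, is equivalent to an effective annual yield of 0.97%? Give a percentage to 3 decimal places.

0.966%

(1 + r/12)^12 − 1 = 0.0097, so 1 + r/12 = 1.0097^(1/12).
r/12 = 0.000805, so r = 0.009657 = 0.966%.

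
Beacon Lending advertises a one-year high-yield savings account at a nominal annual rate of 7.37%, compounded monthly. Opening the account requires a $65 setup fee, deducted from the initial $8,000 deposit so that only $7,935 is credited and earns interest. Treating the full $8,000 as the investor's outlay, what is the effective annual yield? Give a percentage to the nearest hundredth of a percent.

Value after one year: 7,935 × (1 + 0.0737/12)^12 = 7,935 × 1.076241 = $8,539.97.
Effective yield on the $8,000 outlay: 8,539.97 / 8,000 − 1 = 0.067497 = 6.75%.

6.75%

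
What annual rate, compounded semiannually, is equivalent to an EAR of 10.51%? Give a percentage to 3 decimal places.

(1 + r/2)^2 − 1 = 0.1051, so 1 + r/2 = 1.1051^(1/2).
r/2 = 0.051237, so r = 0.102475 = 10.247%.

10.247%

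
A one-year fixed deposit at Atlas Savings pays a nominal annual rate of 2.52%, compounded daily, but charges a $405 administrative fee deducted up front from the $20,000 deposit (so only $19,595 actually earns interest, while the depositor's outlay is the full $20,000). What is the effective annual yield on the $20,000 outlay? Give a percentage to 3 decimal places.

Value after one year: 19,595 × (1 + 0.0252/365)^365 = 19,595 × 1.025519 = $20,095.05.
Effective yield on the $20,000 outlay: 20,095.05 / 20,000 − 1 = 0.004753 = 0.475%.

0.475%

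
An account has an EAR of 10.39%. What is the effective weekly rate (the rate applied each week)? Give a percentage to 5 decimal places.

The per-week rate i satisfies (1 + i)^52 = 1 + 0.1039.
i = 1.1039^(1/52) − 1 = 0.0019028 = 0.19028%.

0.19028%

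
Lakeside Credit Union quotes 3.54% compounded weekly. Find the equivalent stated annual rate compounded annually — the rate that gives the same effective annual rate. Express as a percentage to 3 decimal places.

EAR = (1 + 0.0354/52)^52 − 1 = 0.036022.
Compounded annually, the equivalent nominal rate is the EAR itself: 3.602%.

3.602%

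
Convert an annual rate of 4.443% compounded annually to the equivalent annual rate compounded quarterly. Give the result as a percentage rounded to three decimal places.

4.371%

Compounded annually, EAR = nominal = 0.044430.
Solve (1 + r/4)^4 = 1.044430: r/4 = 1.044430^(1/4) − 1 = 0.010927, so r = 0.043708 = 4.371%.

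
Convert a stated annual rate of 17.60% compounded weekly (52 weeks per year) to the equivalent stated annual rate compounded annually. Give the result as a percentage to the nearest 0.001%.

EAR = (1 + 0.1760/52)^52 − 1 = 0.192084.
Compounded annually, the equivalent nominal rate is the EAR itself: 19.208%.

19.208%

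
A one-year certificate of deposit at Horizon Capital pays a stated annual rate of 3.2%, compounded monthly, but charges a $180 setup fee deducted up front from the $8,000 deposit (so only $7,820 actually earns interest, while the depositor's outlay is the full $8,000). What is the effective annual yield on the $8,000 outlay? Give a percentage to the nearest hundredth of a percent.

Value after one year: 7,820 × (1 + 0.032/12)^12 = 7,820 × 1.032474 = $8,073.94.
Effective yield on the $8,000 outlay: 8,073.94 / 8,000 − 1 = 0.009243 = 0.92%.

0.92%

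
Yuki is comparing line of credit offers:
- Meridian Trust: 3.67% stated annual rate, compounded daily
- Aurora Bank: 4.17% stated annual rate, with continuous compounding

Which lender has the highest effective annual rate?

Aurora Bank

Meridian Trust: (1 + 0.0367/365)^365 − 1 = 3.738%
Aurora Bank: e^0.0417 − 1 = 4.258%
The highest effective annual rate is Aurora Bank at 4.258%.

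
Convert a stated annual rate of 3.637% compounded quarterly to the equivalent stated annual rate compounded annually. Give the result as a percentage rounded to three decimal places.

3.687%

EAR = (1 + 0.03637/4)^4 − 1 = 0.036869.
Compounded annually, the equivalent nominal rate is the EAR itself: 3.687%.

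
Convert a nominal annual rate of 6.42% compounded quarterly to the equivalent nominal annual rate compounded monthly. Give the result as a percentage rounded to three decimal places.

EAR = (1 + 0.0642/4)^4 − 1 = 0.065762.
Solve (1 + r/12)^12 = 1.065762: r/12 = 1.065762^(1/12) − 1 = 0.005322, so r = 0.063860 = 6.386%.

6.386%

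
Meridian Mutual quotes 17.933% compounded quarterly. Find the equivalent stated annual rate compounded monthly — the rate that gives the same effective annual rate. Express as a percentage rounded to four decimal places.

17.6715%

EAR = (1 + 0.17933/4)^4 − 1 = 0.191754.
Solve (1 + r/12)^12 = 1.191754: r/12 = 1.191754^(1/12) − 1 = 0.014726, so r = 0.176715 = 17.6715%.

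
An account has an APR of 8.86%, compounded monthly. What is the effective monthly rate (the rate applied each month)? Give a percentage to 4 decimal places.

With a nominal annual rate compounded monthly, the periodic rate is the nominal rate divided by 12.
i = 0.0886 / 12 = 0.0073833 = 0.7383%.

0.7383%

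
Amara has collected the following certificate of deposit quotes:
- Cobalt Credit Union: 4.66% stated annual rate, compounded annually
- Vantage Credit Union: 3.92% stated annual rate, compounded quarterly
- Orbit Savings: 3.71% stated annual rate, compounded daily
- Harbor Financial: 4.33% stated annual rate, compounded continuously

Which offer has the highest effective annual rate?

Cobalt Credit Union: compounded annually, EAR = 4.660%
Vantage Credit Union: (1 + 0.0392/4)^4 − 1 = 3.978%
Orbit Savings: (1 + 0.0371/365)^365 − 1 = 3.779%
Harbor Financial: e^0.0433 − 1 = 4.425%
The highest effective annual rate is Cobalt Credit Union at 4.660%.

Cobalt Credit Union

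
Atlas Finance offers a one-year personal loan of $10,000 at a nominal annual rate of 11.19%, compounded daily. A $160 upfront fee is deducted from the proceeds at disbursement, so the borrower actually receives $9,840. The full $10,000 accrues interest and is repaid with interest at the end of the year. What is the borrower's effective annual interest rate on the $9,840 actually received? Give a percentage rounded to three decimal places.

13.657%

Amount owed after one year: 10,000 × (1 + 0.1119/365)^365 = 10,000 × 1.118382 = $11,183.82.
Effective rate on net proceeds: 11,183.82 / 9,840 − 1 = 0.136567 = 13.657%.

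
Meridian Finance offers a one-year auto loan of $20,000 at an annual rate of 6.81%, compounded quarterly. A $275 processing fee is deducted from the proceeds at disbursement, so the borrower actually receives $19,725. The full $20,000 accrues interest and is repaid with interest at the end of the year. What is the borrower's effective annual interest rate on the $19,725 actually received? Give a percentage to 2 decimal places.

Amount owed after one year: 20,000 × (1 + 0.0681/4)^4 = 20,000 × 1.069859 = $21,397.18.
Effective rate on net proceeds: 21,397.18 / 19,725 − 1 = 0.084775 = 8.48%.

8.48%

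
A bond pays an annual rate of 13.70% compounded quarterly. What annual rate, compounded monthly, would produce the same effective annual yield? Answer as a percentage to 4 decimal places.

EAR = (1 + 0.1370/4)^4 − 1 = 0.144200.
Solve (1 + r/12)^12 = 1.144200: r/12 = 1.144200^(1/12) − 1 = 0.011289, so r = 0.135465 = 13.5465%.

13.5465%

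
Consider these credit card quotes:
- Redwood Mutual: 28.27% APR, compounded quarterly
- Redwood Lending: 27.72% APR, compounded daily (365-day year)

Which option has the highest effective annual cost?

Redwood Mutual: (1 + 0.2827/4)^4 − 1 = 31.411%
Redwood Lending: (1 + 0.2772/365)^365 − 1 = 31.929%
The highest effective annual rate is Redwood Lending at 31.929%.

Redwood Lending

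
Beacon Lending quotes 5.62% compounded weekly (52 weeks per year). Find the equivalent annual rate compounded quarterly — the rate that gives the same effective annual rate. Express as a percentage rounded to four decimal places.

5.6566%

EAR = (1 + 0.0562/52)^52 − 1 = 0.057777.
Solve (1 + r/4)^4 = 1.057777: r/4 = 1.057777^(1/4) − 1 = 0.014141, so r = 0.056566 = 5.6566%.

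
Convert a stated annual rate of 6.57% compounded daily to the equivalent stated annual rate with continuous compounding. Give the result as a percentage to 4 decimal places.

6.5694%

EAR = (1 + 0.0657/365)^365 − 1 = 0.067900.
Equivalent continuous rate: r = ln(1 + 0.067900) = 0.065694 = 6.5694%.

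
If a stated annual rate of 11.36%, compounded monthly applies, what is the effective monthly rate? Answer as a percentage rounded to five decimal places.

0.94667%

With a nominal annual rate compounded monthly, the periodic rate is the nominal rate divided by 12.
i = 0.1136 / 12 = 0.0094667 = 0.94667%.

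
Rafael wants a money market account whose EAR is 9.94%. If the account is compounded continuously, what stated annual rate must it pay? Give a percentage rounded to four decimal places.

Continuous: nominal r satisfies e^r − 1 = 0.0994.
r = ln(1 + 0.0994) = ln(1.0994) = 0.094765 = 9.4765%.

9.4765%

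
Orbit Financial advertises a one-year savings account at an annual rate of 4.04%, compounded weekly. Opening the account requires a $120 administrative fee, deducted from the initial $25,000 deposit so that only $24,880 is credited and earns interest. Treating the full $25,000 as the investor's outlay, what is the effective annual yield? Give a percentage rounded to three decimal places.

3.621%

Value after one year: 24,880 × (1 + 0.0404/52)^52 = 24,880 × 1.041211 = $25,905.33.
Effective yield on the $25,000 outlay: 25,905.33 / 25,000 − 1 = 0.036213 = 3.621%.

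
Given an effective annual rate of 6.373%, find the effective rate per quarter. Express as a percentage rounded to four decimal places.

1.5565%

The per-quarter rate i satisfies (1 + i)^4 = 1 + 0.06373.
i = 1.06373^(1/4) − 1 = 0.0155653 = 1.5565%.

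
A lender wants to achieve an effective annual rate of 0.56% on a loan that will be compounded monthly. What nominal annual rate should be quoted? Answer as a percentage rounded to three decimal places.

0.559%

(1 + r/12)^12 − 1 = 0.0056, so 1 + r/12 = 1.0056^(1/12).
r/12 = 0.000465, so r = 0.005586 = 0.559%.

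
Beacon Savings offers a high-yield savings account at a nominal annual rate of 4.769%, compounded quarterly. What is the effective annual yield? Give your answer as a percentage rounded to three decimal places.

4.855%

EAR = (1 + 0.04769/4)^4 − 1.
= 1.048550 − 1 = 4.855%.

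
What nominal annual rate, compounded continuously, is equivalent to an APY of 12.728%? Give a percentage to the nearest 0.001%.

11.981%

Continuous: nominal r satisfies e^r − 1 = 0.12728.
r = ln(1 + 0.12728) = ln(1.12728) = 0.119808 = 11.981%.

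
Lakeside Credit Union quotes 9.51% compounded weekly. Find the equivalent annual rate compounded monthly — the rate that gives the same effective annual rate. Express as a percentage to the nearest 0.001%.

EAR = (1 + 0.0951/52)^52 − 1 = 0.099673.
Solve (1 + r/12)^12 = 1.099673: r/12 = 1.099673^(1/12) − 1 = 0.007949, so r = 0.095390 = 9.539%.

9.539%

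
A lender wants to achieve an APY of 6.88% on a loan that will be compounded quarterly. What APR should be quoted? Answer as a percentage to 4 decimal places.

(1 + r/4)^4 − 1 = 0.0688, so 1 + r/4 = 1.0688^(1/4).
r/4 = 0.016773, so r = 0.067093 = 6.7093%.

6.7093%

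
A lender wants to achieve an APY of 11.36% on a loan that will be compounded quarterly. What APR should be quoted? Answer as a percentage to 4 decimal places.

10.9058%

(1 + r/4)^4 − 1 = 0.1136, so 1 + r/4 = 1.1136^(1/4).
r/4 = 0.027265, so r = 0.109058 = 10.9058%.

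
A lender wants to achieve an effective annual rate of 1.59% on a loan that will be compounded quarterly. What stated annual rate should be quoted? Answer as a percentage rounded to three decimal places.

1.581%

(1 + r/4)^4 − 1 = 0.0159, so 1 + r/4 = 1.0159^(1/4).
r/4 = 0.003952, so r = 0.015806 = 1.581%.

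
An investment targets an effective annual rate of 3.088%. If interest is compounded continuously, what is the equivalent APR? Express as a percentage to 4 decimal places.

3.0413%

Continuous: nominal r satisfies e^r − 1 = 0.03088.
r = ln(1 + 0.03088) = ln(1.03088) = 0.030413 = 3.0413%.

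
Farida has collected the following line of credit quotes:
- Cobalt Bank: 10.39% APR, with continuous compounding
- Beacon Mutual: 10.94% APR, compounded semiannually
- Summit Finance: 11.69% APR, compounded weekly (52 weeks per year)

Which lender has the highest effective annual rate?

Summit Finance

Cobalt Bank: e^0.1039 − 1 = 10.949%
Beacon Mutual: (1 + 0.1094/2)^2 − 1 = 11.239%
Summit Finance: (1 + 0.1169/52)^52 − 1 = 12.386%
The highest effective annual rate is Summit Finance at 12.386%.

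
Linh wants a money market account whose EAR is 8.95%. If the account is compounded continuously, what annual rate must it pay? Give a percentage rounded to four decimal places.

8.5719%

Continuous: nominal r satisfies e^r − 1 = 0.0895.
r = ln(1 + 0.0895) = ln(1.0895) = 0.085719 = 8.5719%.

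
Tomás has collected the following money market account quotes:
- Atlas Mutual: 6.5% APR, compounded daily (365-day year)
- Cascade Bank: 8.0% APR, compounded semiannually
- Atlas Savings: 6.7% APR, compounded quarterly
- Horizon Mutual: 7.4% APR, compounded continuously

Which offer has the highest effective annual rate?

Atlas Mutual: (1 + 0.065/365)^365 − 1 = 6.715%
Cascade Bank: (1 + 0.080/2)^2 − 1 = 8.160%
Atlas Savings: (1 + 0.067/4)^4 − 1 = 6.870%
Horizon Mutual: e^0.074 − 1 = 7.681%
The highest effective annual rate is Cascade Bank at 8.160%.

Cascade Bank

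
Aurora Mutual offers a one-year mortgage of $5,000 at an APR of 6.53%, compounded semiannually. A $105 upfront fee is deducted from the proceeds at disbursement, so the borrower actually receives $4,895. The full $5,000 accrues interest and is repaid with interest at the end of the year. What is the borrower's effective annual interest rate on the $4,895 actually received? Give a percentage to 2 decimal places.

8.92%

Amount owed after one year: 5,000 × (1 + 0.0653/2)^2 = 5,000 × 1.066366 = $5,331.83.
Effective rate on net proceeds: 5,331.83 / 4,895 − 1 = 0.089240 = 8.92%.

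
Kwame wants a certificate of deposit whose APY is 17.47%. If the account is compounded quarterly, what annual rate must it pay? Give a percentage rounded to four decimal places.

(1 + r/4)^4 − 1 = 0.1747, so 1 + r/4 = 1.1747^(1/4).
r/4 = 0.041074, so r = 0.164297 = 16.4297%.

16.4297%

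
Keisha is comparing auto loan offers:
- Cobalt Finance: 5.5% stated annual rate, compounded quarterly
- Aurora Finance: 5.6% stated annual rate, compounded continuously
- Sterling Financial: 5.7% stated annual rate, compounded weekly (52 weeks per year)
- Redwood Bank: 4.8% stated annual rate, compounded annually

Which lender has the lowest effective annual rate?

Redwood Bank

Cobalt Finance: (1 + 0.055/4)^4 − 1 = 5.614%
Aurora Finance: e^0.056 − 1 = 5.760%
Sterling Financial: (1 + 0.057/52)^52 − 1 = 5.862%
Redwood Bank: compounded annually, EAR = 4.800%
The lowest effective annual rate is Redwood Bank at 4.800%.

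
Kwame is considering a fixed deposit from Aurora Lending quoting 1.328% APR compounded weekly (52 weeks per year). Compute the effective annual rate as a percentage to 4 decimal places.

EAR = (1 + 0.01328/52)^52 − 1.
= (1 + 0.000255)^52 − 1 = 1.013367 − 1 = 1.3367%.

1.3367%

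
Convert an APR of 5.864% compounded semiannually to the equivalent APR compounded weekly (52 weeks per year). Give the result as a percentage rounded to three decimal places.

EAR = (1 + 0.05864/2)^2 − 1 = 0.059500.
Solve (1 + r/52)^52 = 1.059500: r/52 = 1.059500^(1/52) − 1 = 0.001112, so r = 0.057829 = 5.783%.

5.783%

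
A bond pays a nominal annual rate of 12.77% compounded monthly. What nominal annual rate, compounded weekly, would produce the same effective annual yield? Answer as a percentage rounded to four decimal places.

EAR = (1 + 0.1277/12)^12 − 1 = 0.135446.
Solve (1 + r/52)^52 = 1.135446: r/52 = 1.135446^(1/52) − 1 = 0.002446, so r = 0.127181 = 12.7181%.

12.7181%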